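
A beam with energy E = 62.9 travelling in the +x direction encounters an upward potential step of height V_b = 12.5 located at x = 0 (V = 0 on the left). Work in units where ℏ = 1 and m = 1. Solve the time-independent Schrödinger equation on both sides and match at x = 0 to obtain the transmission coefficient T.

T = 0.997

The wavenumbers are k₁ = √(2mE)/ℏ = 11.22 on the left and k₂ = √(2m(E − V_b))/ℏ = 10.04 on the right.
Continuity of ψ and ψ′ at the step yields the reflection amplitude r = (k₁ − k₂)/(k₁ + k₂) = 0.05533; thus R = |r|² = 0.003062, T = 0.9969.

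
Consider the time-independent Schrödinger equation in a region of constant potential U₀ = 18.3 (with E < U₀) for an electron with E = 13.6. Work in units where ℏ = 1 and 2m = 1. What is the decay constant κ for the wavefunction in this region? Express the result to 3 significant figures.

κ = 2.17

Since E < U₀ the TISE in this region is ψ'' = κ²ψ with κ = √(2m(U₀ − E))/ℏ.
κ = √(2 × 0.5 × 4.7) = 2.168.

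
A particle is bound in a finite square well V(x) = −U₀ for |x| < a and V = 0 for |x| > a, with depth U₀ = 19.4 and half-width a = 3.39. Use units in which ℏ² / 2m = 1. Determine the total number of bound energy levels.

N = 10

Define the well-strength parameter z₀ = (a/ℏ)√(2mU₀) = 3.39 × √(2·0.5·19.4) = 14.93.
The even/odd transcendental equations gain one root per π/2 in z₀, giving N = 1 + ⌊2z₀/π⌋ = 1 + ⌊9.506⌋ = 10.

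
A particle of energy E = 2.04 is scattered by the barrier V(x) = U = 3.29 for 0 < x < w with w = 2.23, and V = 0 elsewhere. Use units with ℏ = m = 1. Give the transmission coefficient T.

Since E < U the interior solution is evanescent with decay constant κ = √(2m(U − E))/ℏ = 1.581.
κw = 3.526, sinh(κw) = 16.98.
The exact tunnelling result is T⁻¹ = 1 + U² sinh²(κw) / [4E(U − E)] = 306.9, so T = 0.00326.

T = 0.00326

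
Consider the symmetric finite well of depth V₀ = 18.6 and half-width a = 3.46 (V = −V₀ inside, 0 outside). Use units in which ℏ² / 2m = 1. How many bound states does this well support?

N = 10

The dimensionless depth is z₀ = a√(2mV₀)/ℏ = 3.46 × √(18.60) = 14.92.
The even/odd transcendental equations gain one root per π/2 in z₀, giving N = 1 + ⌊2z₀/π⌋ = 1 + ⌊9.500⌋ = 10.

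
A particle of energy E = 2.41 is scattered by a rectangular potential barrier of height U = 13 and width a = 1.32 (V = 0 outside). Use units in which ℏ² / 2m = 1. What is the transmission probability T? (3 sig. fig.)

E < U: inside the barrier ψ ∝ e^{±κx} with κ = √(2m(U − E))/ℏ = 3.254.
κa = 4.296, sinh(κa) = 36.68.
Matching ψ, ψ′ at both faces gives T = [1 + U² sinh²(κa) / (4E(U − E))]⁻¹ = 1/2228 = 0.000449.

T = 0.000449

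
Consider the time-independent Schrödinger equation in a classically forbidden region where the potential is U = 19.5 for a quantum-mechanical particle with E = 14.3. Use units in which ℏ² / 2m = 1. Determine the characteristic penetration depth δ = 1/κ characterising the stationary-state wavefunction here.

Since E < U the TISE in this region is ψ'' = κ²ψ with κ = √(2m(U − E))/ℏ.
κ = √(2 × 0.5 × 5.2) = 2.280. The penetration depth is δ = 1/κ = 0.439.

δ = 0.439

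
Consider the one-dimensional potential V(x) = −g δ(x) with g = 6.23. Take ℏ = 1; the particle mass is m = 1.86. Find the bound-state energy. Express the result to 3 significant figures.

The bound state is ψ(x) = √κ e^{−κ|x|}. The derivative jump ψ'(0⁺) − ψ'(0⁻) = −(2mg/ℏ²)ψ(0) fixes κ = mg/ℏ² = 11.59.
Then E = −ℏ²κ²/(2m) = −mg²/(2ℏ²) = -36.10.

E = -36.1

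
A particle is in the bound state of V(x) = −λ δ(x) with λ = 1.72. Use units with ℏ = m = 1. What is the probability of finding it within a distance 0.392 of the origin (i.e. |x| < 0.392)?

The normalised bound state is ψ = √κ e^{−κ|x|} with κ = mλ/ℏ² = 1.720.
P(|x| < d) = ∫_{−d}^{d} κ e^{−2κ|x|} dx = 1 − e^{−2κd} = 1 − e^{−1.348} = 0.7404.

P = 0.740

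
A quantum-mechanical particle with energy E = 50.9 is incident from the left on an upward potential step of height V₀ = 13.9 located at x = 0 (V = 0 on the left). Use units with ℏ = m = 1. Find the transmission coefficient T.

T = 0.994

The wavenumbers are k₁ = √(2mE)/ℏ = 10.09 on the left and k₂ = √(2m(E − V₀))/ℏ = 8.602 on the right.
Matching ψ and ψ′ at x = 0 gives r = (k₁ − k₂)/(k₁ + k₂), so R = r² = 0.006331 and T = 1 − R = 0.9937.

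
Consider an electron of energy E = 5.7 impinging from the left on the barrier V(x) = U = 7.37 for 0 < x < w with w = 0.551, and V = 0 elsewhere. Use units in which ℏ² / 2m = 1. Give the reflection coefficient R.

E < U: inside the barrier ψ ∝ e^{±κx} with κ = √(2m(U − E))/ℏ = 1.292.
κw = 0.7120, sinh(κw) = 0.7738.
Matching ψ, ψ′ at both faces gives T = [1 + U² sinh²(κw) / (4E(U − E))]⁻¹ = 1/1.854 = 0.539.
R = 1 − T = 0.461.

R = 0.461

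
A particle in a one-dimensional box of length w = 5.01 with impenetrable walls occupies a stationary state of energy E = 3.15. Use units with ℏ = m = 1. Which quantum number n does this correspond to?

n = 4

For an infinite well E_n = n²π²ℏ²/(2mw²), so n = (w/πℏ)√(2mE).
n = (5.01/π) × √(2 × 1 × 3.15) = 4.003 → n = 4.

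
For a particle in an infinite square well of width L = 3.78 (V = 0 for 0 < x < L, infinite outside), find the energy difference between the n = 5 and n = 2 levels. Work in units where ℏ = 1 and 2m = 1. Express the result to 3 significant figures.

E_n = n²π²ℏ²/(2mL²), so ΔE = (5² − 2²) π²ℏ²/(2mL²).
ΔE = 21 × π² / (2 × 0.5 × 3.78²) = 14.51.

ΔE = 14.5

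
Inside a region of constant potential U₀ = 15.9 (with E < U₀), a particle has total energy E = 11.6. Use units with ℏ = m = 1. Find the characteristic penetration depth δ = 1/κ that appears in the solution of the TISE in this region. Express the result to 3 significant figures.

Since E < U₀ the TISE in this region is ψ'' = κ²ψ with κ = √(2m(U₀ − E))/ℏ.
κ = √(2 × 1 × 4.3) = 2.933. The penetration depth is δ = 1/κ = 0.341.

δ = 0.341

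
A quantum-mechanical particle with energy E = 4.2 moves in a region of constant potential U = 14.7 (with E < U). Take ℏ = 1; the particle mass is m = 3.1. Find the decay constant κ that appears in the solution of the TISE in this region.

Since E < U the TISE in this region is ψ'' = κ²ψ with κ = √(2m(U − E))/ℏ.
κ = √(2 × 3.1 × 10.5) = 8.068.

κ = 8.07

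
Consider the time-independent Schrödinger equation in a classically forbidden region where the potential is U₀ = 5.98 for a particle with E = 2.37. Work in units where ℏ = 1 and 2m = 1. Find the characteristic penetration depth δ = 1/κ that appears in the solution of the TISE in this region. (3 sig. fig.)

δ = 0.526

Since E < U₀ the TISE in this region is ψ'' = κ²ψ with κ = √(2m(U₀ − E))/ℏ.
κ = √(2 × 0.5 × 3.61) = 1.900. The penetration depth is δ = 1/κ = 0.526.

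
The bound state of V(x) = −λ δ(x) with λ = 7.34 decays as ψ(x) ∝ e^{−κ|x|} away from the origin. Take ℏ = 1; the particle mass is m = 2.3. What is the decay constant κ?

κ = 16.9

Integrating the TISE across x = 0 gives the cusp condition ψ'(0⁺) − ψ'(0⁻) = −(2mλ/ℏ²)ψ(0).
With ψ ∝ e^{−κ|x|} this yields −2κ = −2mλ/ℏ², so κ = mλ/ℏ² = 16.88.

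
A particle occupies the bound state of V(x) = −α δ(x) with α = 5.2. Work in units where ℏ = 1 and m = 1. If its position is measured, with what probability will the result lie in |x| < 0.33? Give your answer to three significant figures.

The normalised bound state is ψ = √κ e^{−κ|x|} with κ = mα/ℏ² = 5.200.
P(|x| < d) = ∫_{−d}^{d} κ e^{−2κ|x|} dx = 1 − e^{−2κd} = 1 − e^{−3.432} = 0.9677.

P = 0.968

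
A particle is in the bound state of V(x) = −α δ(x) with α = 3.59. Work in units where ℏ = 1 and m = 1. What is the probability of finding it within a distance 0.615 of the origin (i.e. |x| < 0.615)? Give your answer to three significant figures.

The normalised bound state is ψ = √κ e^{−κ|x|} with κ = mα/ℏ² = 3.590.
P(|x| < d) = ∫_{−d}^{d} κ e^{−2κ|x|} dx = 1 − e^{−2κd} = 1 − e^{−4.416} = 0.9879.

P = 0.988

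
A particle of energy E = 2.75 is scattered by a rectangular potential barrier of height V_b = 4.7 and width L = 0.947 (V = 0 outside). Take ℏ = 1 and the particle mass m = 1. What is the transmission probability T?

T = 0.0882

E < V_b: inside the barrier ψ ∝ e^{±κx} with κ = √(2m(V_b − E))/ℏ = 1.975.
κL = 1.870, sinh(κL) = 3.168.
Matching ψ, ψ′ at both faces gives T = [1 + V_b² sinh²(κL) / (4E(V_b − E))]⁻¹ = 1/11.33 = 0.0882.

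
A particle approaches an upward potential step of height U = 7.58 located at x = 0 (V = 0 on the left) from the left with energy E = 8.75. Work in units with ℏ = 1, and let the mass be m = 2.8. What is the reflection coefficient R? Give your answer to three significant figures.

R = 0.216

The wavenumbers are k₁ = √(2mE)/ℏ = 7.000 on the left and k₂ = √(2m(E − U))/ℏ = 2.560 on the right.
Matching ψ and ψ′ at x = 0 gives r = (k₁ − k₂)/(k₁ + k₂), so R = r² = 0.2157 and T = 1 − R = 0.7843.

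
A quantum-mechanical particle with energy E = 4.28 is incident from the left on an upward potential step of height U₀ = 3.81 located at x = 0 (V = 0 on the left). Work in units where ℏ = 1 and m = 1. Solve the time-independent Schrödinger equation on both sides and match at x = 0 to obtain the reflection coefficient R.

R = 0.252

The wavenumbers are k₁ = √(2mE)/ℏ = 2.926 on the left and k₂ = √(2m(E − U₀))/ℏ = 0.9695 on the right.
Continuity of ψ and ψ′ at the step yields the reflection amplitude r = (k₁ − k₂)/(k₁ + k₂) = 0.5022; thus R = |r|² = 0.2522, T = 0.7478.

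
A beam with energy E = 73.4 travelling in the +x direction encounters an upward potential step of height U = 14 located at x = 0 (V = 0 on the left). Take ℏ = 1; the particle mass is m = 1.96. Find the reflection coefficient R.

The wavenumbers are k₁ = √(2mE)/ℏ = 16.96 on the left and k₂ = √(2m(E − U))/ℏ = 15.26 on the right.
Matching ψ and ψ′ at x = 0 gives r = (k₁ − k₂)/(k₁ + k₂), so R = r² = 0.002794 and T = 1 − R = 0.9972.

R = 0.00279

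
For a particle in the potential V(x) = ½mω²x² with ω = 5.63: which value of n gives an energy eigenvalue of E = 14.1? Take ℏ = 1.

E_n = ℏω(n + ½) ⇒ n = E/(ℏω) − ½ = 14.1/5.63 − 0.5 = 2.004 → n = 2.

n = 2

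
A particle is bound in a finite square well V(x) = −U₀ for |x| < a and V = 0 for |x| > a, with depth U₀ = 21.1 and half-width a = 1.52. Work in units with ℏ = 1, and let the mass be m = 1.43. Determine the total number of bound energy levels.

The dimensionless depth is z₀ = a√(2mU₀)/ℏ = 1.52 × √(60.35) = 11.81.
The even/odd transcendental equations gain one root per π/2 in z₀, giving N = 1 + ⌊2z₀/π⌋ = 1 + ⌊7.517⌋ = 8.

N = 8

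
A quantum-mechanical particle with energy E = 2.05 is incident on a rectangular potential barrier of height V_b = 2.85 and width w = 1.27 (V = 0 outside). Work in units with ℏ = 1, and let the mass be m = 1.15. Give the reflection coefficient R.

R = 0.901

Since E < V_b the interior solution is evanescent with decay constant κ = √(2m(V_b − E))/ℏ = 1.356.
κw = 1.723, sinh(κw) = 2.711.
Matching ψ, ψ′ at both faces gives T = [1 + V_b² sinh²(κw) / (4E(V_b − E))]⁻¹ = 1/10.10 = 0.0990.
R = 1 − T = 0.901.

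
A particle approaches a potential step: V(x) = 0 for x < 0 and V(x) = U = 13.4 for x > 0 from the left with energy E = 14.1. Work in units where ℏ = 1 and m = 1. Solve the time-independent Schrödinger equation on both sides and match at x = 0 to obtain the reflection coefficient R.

R = 0.404

The wavenumbers are k₁ = √(2mE)/ℏ = 5.310 on the left and k₂ = √(2m(E − U))/ℏ = 1.183 on the right.
Continuity of ψ and ψ′ at the step yields the reflection amplitude r = (k₁ − k₂)/(k₁ + k₂) = 0.6356; thus R = |r|² = 0.4040, T = 0.5960.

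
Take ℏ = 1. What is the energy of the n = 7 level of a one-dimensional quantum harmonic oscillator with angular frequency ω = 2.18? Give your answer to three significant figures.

The oscillator eigenvalues are E_n = ℏω(n + ½), so E_7 = 2.18 × 7.5 = 16.35.

E = 16.4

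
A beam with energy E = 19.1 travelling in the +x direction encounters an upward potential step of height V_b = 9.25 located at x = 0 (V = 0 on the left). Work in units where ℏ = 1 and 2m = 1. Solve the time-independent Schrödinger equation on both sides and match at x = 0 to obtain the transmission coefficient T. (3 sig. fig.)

The wavenumbers are k₁ = √(2mE)/ℏ = 4.370 on the left and k₂ = √(2m(E − V_b))/ℏ = 3.138 on the right.
Matching ψ and ψ′ at x = 0 gives r = (k₁ − k₂)/(k₁ + k₂), so R = r² = 0.02692 and T = 1 − R = 0.9731.

T = 0.973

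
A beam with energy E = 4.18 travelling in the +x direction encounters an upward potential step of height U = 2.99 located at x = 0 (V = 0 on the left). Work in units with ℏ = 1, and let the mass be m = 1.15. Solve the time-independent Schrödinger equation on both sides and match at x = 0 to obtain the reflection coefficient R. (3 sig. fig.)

R = 0.0925

On each side the TISE gives plane waves with k = √(2m(E − V))/ℏ: k₁ = √(2·1.15·4.18) = 3.101, k₂ = √(2·1.15·1.19) = 1.654.
Continuity of ψ and ψ′ at the step yields the reflection amplitude r = (k₁ − k₂)/(k₁ + k₂) = 0.3042; thus R = |r|² = 0.09251, T = 0.9075.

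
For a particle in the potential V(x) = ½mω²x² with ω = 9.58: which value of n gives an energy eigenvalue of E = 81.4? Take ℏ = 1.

Invert E_n = (n + ½)ℏω: n = E/ℏω − ½ = 7.997, so n = 8.

n = 8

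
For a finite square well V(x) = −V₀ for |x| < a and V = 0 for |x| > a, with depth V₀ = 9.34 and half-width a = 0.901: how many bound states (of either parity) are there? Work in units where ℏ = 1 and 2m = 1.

N = 2

The dimensionless depth is z₀ = a√(2mV₀)/ℏ = 0.901 × √(9.340) = 2.754.
A new bound state (alternating even/odd) appears each time z₀ passes a multiple of π/2, so N = ⌊2z₀/π⌋ + 1 = ⌊1.753⌋ + 1 = 2.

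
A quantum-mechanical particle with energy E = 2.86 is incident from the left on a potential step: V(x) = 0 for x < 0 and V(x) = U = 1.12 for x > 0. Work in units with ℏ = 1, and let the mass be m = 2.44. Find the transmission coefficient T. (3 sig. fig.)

T = 0.985

On each side the TISE gives plane waves with k = √(2m(E − V))/ℏ: k₁ = √(2·2.44·2.86) = 3.736, k₂ = √(2·2.44·1.74) = 2.914.
Continuity of ψ and ψ′ at the step yields the reflection amplitude r = (k₁ − k₂)/(k₁ + k₂) = 0.1236; thus R = |r|² = 0.01528, T = 0.9847.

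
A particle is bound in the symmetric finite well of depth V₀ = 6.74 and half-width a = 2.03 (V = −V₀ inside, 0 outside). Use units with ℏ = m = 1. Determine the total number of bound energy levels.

Define the well-strength parameter z₀ = (a/ℏ)√(2mV₀) = 2.03 × √(2·1·6.74) = 7.453.
A new bound state (alternating even/odd) appears each time z₀ passes a multiple of π/2, so N = ⌊2z₀/π⌋ + 1 = ⌊4.745⌋ + 1 = 5.

N = 5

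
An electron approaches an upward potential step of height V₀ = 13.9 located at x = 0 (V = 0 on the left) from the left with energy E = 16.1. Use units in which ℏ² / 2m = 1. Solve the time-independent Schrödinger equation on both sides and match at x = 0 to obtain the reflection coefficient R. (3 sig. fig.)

R = 0.212

On each side the TISE gives plane waves with k = √(2m(E − V))/ℏ: k₁ = √(2·½·16.1) = 4.012, k₂ = √(2·½·2.2) = 1.483.
Continuity of ψ and ψ′ at the step yields the reflection amplitude r = (k₁ − k₂)/(k₁ + k₂) = 0.4602; thus R = |r|² = 0.2118, T = 0.7882.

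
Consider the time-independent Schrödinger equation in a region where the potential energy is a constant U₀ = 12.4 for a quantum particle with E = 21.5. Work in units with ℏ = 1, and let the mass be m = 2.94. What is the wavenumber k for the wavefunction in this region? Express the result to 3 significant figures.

With E > U₀ the solution is oscillatory, ψ ∝ e^{±ikx} with k = √(2m(E − U₀))/ℏ.
k = √(2 × 2.94 × 9.1) = 7.315.

k = 7.31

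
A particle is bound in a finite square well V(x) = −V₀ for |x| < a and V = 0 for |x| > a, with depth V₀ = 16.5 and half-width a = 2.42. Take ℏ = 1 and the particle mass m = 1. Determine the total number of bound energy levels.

N = 9

The dimensionless depth is z₀ = a√(2mV₀)/ℏ = 2.42 × √(33.00) = 13.90.
The even/odd transcendental equations gain one root per π/2 in z₀, giving N = 1 + ⌊2z₀/π⌋ = 1 + ⌊8.850⌋ = 9.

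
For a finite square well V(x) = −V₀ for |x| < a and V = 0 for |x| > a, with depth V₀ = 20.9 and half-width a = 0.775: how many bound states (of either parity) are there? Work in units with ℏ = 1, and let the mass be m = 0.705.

The dimensionless depth is z₀ = a√(2mV₀)/ℏ = 0.775 × √(29.47) = 4.207.
A new bound state (alternating even/odd) appears each time z₀ passes a multiple of π/2, so N = ⌊2z₀/π⌋ + 1 = ⌊2.678⌋ + 1 = 3.

N = 3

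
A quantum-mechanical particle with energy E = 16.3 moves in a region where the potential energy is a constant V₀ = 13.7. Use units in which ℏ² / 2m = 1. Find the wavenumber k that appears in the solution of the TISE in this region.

k = 1.61

With E > V₀ the solution is oscillatory, ψ ∝ e^{±ikx} with k = √(2m(E − V₀))/ℏ.
k = √(2 × 0.5 × 2.6) = 1.612.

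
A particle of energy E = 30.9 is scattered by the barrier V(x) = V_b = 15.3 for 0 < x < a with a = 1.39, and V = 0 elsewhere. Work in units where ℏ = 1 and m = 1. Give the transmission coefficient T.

T = 0.893

Above the barrier the interior wavenumber is k₂ = √(2m(E − V_b))/ℏ = 5.586, giving phase k₂a = 7.764.
Matching at both interfaces gives T⁻¹ = 1 + V_b² sin²(k₂a) / [4E(E − V_b)] = 1.120, hence T = 0.893.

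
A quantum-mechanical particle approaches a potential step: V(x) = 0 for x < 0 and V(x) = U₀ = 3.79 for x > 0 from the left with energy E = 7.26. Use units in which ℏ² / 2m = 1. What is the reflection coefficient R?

The wavenumbers are k₁ = √(2mE)/ℏ = 2.694 on the left and k₂ = √(2m(E − U₀))/ℏ = 1.863 on the right.
Continuity of ψ and ψ′ at the step yields the reflection amplitude r = (k₁ − k₂)/(k₁ + k₂) = 0.1825; thus R = |r|² = 0.03330, T = 0.9667.

R = 0.0333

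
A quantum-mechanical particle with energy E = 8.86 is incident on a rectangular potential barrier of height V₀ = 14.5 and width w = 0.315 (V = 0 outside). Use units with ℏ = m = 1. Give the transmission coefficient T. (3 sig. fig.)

E < V₀: inside the barrier ψ ∝ e^{±κx} with κ = √(2m(V₀ − E))/ℏ = 3.359.
κw = 1.058, sinh(κw) = 1.267.
Matching ψ, ψ′ at both faces gives T = [1 + V₀² sinh²(κw) / (4E(V₀ − E))]⁻¹ = 1/2.688 = 0.372.

T = 0.372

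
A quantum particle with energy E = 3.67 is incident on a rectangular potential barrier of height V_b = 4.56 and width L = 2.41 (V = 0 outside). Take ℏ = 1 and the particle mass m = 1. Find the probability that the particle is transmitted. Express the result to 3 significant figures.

E < V_b: inside the barrier ψ ∝ e^{±κx} with κ = √(2m(V_b − E))/ℏ = 1.334.
κL = 3.215, sinh(κL) = 12.44.
Matching ψ, ψ′ at both faces gives T = [1 + V_b² sinh²(κL) / (4E(V_b − E))]⁻¹ = 1/247.1 = 0.00405.

T = 0.00405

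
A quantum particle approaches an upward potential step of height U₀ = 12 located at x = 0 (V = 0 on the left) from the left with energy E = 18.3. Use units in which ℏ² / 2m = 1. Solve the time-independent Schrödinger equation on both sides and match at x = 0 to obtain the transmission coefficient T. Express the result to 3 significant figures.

On each side the TISE gives plane waves with k = √(2m(E − V))/ℏ: k₁ = √(2·½·18.3) = 4.278, k₂ = √(2·½·6.3) = 2.510.
Continuity of ψ and ψ′ at the step yields the reflection amplitude r = (k₁ − k₂)/(k₁ + k₂) = 0.2604; thus R = |r|² = 0.06783, T = 0.9322.

T = 0.932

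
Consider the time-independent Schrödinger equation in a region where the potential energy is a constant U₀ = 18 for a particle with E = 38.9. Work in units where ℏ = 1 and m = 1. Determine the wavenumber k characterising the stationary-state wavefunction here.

With E > U₀ the solution is oscillatory, ψ ∝ e^{±ikx} with k = √(2m(E − U₀))/ℏ.
k = √(2 × 1 × 20.9) = 6.465.

k = 6.47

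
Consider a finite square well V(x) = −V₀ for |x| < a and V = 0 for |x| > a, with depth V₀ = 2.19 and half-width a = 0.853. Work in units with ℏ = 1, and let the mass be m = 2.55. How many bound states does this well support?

N = 2

The dimensionless depth is z₀ = a√(2mV₀)/ℏ = 0.853 × √(11.17) = 2.851.
The even/odd transcendental equations gain one root per π/2 in z₀, giving N = 1 + ⌊2z₀/π⌋ = 1 + ⌊1.815⌋ = 2.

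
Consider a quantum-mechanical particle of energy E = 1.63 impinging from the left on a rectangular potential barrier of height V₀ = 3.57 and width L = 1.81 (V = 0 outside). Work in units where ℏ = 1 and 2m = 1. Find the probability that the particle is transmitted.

Since E < V₀ the interior solution is evanescent with decay constant κ = √(2m(V₀ − E))/ℏ = 1.393.
κL = 2.521, sinh(κL) = 6.181.
Matching ψ, ψ′ at both faces gives T = [1 + V₀² sinh²(κL) / (4E(V₀ − E))]⁻¹ = 1/39.49 = 0.0253.

T = 0.0253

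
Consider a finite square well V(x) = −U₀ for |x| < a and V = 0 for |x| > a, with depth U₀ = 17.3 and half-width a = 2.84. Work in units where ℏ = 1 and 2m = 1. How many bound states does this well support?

Define the well-strength parameter z₀ = (a/ℏ)√(2mU₀) = 2.84 × √(2·0.5·17.3) = 11.81.
The even/odd transcendental equations gain one root per π/2 in z₀, giving N = 1 + ⌊2z₀/π⌋ = 1 + ⌊7.520⌋ = 8.

N = 8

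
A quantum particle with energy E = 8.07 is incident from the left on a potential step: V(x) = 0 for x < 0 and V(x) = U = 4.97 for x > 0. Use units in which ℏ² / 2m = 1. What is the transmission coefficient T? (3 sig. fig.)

The wavenumbers are k₁ = √(2mE)/ℏ = 2.841 on the left and k₂ = √(2m(E − U))/ℏ = 1.761 on the right.
Matching ψ and ψ′ at x = 0 gives r = (k₁ − k₂)/(k₁ + k₂), so R = r² = 0.05510 and T = 1 − R = 0.9449.

T = 0.945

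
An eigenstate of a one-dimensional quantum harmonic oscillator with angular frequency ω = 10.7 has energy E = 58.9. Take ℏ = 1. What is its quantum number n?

Invert E_n = (n + ½)ℏω: n = E/ℏω − ½ = 5.005, so n = 5.

n = 5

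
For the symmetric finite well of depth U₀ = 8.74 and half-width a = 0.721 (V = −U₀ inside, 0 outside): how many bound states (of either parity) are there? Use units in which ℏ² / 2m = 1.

Define the well-strength parameter z₀ = (a/ℏ)√(2mU₀) = 0.721 × √(2·0.5·8.74) = 2.132.
A new bound state (alternating even/odd) appears each time z₀ passes a multiple of π/2, so N = ⌊2z₀/π⌋ + 1 = ⌊1.357⌋ + 1 = 2.

N = 2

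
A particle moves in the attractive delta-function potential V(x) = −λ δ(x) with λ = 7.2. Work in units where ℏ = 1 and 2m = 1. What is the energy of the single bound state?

For x ≠ 0 the bound state is ψ ∝ e^{−κ|x|}; integrating the TISE across the delta gives the cusp condition 2κ = 2mλ/ℏ², so κ = 3.600.
Then E = −ℏ²κ²/(2m) = −mλ²/(2ℏ²) = -12.96.

E = -13.0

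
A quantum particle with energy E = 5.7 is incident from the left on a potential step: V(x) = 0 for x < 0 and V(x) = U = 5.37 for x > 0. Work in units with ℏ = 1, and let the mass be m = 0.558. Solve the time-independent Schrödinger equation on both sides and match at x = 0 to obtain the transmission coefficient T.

T = 0.625

The wavenumbers are k₁ = √(2mE)/ℏ = 2.522 on the left and k₂ = √(2m(E − U))/ℏ = 0.6069 on the right.
Continuity of ψ and ψ′ at the step yields the reflection amplitude r = (k₁ − k₂)/(k₁ + k₂) = 0.6121; thus R = |r|² = 0.3747, T = 0.6253.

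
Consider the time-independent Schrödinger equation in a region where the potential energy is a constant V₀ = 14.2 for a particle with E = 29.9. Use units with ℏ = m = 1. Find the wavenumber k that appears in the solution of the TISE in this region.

k = 5.60

With E > V₀ the solution is oscillatory, ψ ∝ e^{±ikx} with k = √(2m(E − V₀))/ℏ.
k = √(2 × 1 × 15.7) = 5.604.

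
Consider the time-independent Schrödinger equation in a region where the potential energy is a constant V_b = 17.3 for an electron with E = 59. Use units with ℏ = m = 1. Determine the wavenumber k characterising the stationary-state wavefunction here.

With E > V_b the solution is oscillatory, ψ ∝ e^{±ikx} with k = √(2m(E − V_b))/ℏ.
k = √(2 × 1 × 41.7) = 9.132.

k = 9.13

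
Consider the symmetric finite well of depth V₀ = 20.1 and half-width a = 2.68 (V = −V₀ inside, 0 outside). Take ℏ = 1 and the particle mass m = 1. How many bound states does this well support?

N = 11

The dimensionless depth is z₀ = a√(2mV₀)/ℏ = 2.68 × √(40.20) = 16.99.
A new bound state (alternating even/odd) appears each time z₀ passes a multiple of π/2, so N = ⌊2z₀/π⌋ + 1 = ⌊10.82⌋ + 1 = 11.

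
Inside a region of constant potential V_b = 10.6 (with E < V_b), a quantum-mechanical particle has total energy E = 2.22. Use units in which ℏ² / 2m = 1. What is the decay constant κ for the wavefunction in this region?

Since E < V_b the TISE in this region is ψ'' = κ²ψ with κ = √(2m(V_b − E))/ℏ.
κ = √(2 × 0.5 × 8.38) = 2.895.

κ = 2.89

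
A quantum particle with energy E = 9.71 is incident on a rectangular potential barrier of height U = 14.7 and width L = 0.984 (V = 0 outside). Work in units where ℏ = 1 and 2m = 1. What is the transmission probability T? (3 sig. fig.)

T = 0.0434

Since E < U the interior solution is evanescent with decay constant κ = √(2m(U − E))/ℏ = 2.234.
κL = 2.198, sinh(κL) = 4.448.
Matching ψ, ψ′ at both faces gives T = [1 + U² sinh²(κL) / (4E(U − E))]⁻¹ = 1/23.06 = 0.0434.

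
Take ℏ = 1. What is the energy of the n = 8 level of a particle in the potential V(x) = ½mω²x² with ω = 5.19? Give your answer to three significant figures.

The oscillator eigenvalues are E_n = ℏω(n + ½), so E_8 = 5.19 × 8.5 = 44.12.

E = 44.1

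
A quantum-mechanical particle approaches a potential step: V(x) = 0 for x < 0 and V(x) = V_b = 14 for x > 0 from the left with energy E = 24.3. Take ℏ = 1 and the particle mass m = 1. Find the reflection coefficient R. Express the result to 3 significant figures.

R = 0.0447

On each side the TISE gives plane waves with k = √(2m(E − V))/ℏ: k₁ = √(2·1·24.3) = 6.971, k₂ = √(2·1·10.3) = 4.539.
Matching ψ and ψ′ at x = 0 gives r = (k₁ − k₂)/(k₁ + k₂), so R = r² = 0.04467 and T = 1 − R = 0.9553.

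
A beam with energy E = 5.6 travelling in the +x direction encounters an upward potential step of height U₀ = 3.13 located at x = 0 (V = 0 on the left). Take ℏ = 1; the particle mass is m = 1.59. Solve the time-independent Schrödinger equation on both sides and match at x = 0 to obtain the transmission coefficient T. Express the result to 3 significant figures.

The wavenumbers are k₁ = √(2mE)/ℏ = 4.220 on the left and k₂ = √(2m(E − U₀))/ℏ = 2.803 on the right.
Continuity of ψ and ψ′ at the step yields the reflection amplitude r = (k₁ − k₂)/(k₁ + k₂) = 0.2018; thus R = |r|² = 0.04073, T = 0.9593.

T = 0.959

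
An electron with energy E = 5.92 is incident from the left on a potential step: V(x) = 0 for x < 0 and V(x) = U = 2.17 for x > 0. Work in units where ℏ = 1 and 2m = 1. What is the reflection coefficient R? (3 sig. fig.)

R = 0.0129

On each side the TISE gives plane waves with k = √(2m(E − V))/ℏ: k₁ = √(2·½·5.92) = 2.433, k₂ = √(2·½·3.75) = 1.936.
Matching ψ and ψ′ at x = 0 gives r = (k₁ − k₂)/(k₁ + k₂), so R = r² = 0.01292 and T = 1 − R = 0.9871.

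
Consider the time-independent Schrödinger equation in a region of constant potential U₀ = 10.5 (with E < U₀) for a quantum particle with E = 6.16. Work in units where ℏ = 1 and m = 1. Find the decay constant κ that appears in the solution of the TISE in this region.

Since E < U₀ the TISE in this region is ψ'' = κ²ψ with κ = √(2m(U₀ − E))/ℏ.
κ = √(2 × 1 × 4.34) = 2.946.

κ = 2.95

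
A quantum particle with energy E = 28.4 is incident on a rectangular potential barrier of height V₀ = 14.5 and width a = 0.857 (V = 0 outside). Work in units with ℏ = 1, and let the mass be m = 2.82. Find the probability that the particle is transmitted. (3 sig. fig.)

Above the barrier the interior wavenumber is k₂ = √(2m(E − V₀))/ℏ = 8.854, giving phase k₂a = 7.588.
T = [1 + V₀² sin²(k₂a) / (4E(E − V₀))]⁻¹ = 1/1.124 = 0.890.

T = 0.890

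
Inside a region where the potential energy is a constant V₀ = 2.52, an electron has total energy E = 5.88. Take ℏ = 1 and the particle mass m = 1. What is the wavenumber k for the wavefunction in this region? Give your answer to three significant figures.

k = 2.59

With E > V₀ the solution is oscillatory, ψ ∝ e^{±ikx} with k = √(2m(E − V₀))/ℏ.
k = √(2 × 1 × 3.36) = 2.592.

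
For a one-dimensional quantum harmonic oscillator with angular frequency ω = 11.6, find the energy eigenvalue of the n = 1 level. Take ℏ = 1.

The oscillator eigenvalues are E_n = ℏω(n + ½), so E_1 = 11.6 × 1.5 = 17.40.

E = 17.4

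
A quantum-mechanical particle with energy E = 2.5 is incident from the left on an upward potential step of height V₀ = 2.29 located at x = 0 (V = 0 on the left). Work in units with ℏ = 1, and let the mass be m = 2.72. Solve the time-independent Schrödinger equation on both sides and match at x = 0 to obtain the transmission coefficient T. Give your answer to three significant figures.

On each side the TISE gives plane waves with k = √(2m(E − V))/ℏ: k₁ = √(2·2.72·2.5) = 3.688, k₂ = √(2·2.72·0.21) = 1.069.
Continuity of ψ and ψ′ at the step yields the reflection amplitude r = (k₁ − k₂)/(k₁ + k₂) = 0.5506; thus R = |r|² = 0.3032, T = 0.6968.

T = 0.697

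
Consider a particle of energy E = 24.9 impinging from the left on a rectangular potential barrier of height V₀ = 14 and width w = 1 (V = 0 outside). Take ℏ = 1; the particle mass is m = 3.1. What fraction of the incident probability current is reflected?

R = 0.136

E > V₀: inside the barrier k₂ = √(2m(E − V₀))/ℏ = 8.221, k₂w = 8.221.
T = [1 + V₀² sin²(k₂w) / (4E(E − V₀))]⁻¹ = 1/1.157 = 0.864.
R = 1 − T = 0.136.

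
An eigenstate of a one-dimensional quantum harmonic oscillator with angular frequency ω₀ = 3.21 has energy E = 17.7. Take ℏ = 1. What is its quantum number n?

n = 5

Invert E_n = (n + ½)ℏω₀: n = E/ℏω₀ − ½ = 5.014, so n = 5.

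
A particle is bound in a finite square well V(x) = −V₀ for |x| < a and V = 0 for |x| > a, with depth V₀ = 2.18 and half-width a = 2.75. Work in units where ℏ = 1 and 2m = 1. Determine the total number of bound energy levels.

Define the well-strength parameter z₀ = (a/ℏ)√(2mV₀) = 2.75 × √(2·0.5·2.18) = 4.060.
The even/odd transcendental equations gain one root per π/2 in z₀, giving N = 1 + ⌊2z₀/π⌋ = 1 + ⌊2.585⌋ = 3.

N = 3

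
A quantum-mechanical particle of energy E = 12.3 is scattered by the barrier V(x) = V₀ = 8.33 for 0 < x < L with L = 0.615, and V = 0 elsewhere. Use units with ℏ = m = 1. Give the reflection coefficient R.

R = 0.257

E > V₀: inside the barrier k₂ = √(2m(E − V₀))/ℏ = 2.818, k₂L = 1.733.
Matching at both interfaces gives T⁻¹ = 1 + V₀² sin²(k₂L) / [4E(E − V₀)] = 1.346, hence T = 0.743.
R = 1 − T = 0.257.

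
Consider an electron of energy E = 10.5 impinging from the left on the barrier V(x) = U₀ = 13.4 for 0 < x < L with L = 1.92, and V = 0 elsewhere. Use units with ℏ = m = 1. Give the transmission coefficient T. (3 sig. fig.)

T = 0.000261

Since E < U₀ the interior solution is evanescent with decay constant κ = √(2m(U₀ − E))/ℏ = 2.408.
κL = 4.624, sinh(κL) = 50.94.
Matching ψ, ψ′ at both faces gives T = [1 + U₀² sinh²(κL) / (4E(U₀ − E))]⁻¹ = 1/3827 = 0.000261.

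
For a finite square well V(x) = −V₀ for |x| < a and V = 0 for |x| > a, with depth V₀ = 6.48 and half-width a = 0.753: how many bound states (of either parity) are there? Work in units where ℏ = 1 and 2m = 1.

Define the well-strength parameter z₀ = (a/ℏ)√(2mV₀) = 0.753 × √(2·0.5·6.48) = 1.917.
The even/odd transcendental equations gain one root per π/2 in z₀, giving N = 1 + ⌊2z₀/π⌋ = 1 + ⌊1.220⌋ = 2.

N = 2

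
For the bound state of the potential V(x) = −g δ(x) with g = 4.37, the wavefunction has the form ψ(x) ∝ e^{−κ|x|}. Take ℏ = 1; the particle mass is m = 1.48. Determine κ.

κ = 6.47

Integrate −(ℏ²/2m)ψ'' − gδ(x)ψ = Eψ from −ε to +ε: the ψ'' term gives ψ'(0⁺) − ψ'(0⁻) and the δ term gives −(2mg/ℏ²)ψ(0).
With ψ ∝ e^{−κ|x|} this yields −2κ = −2mg/ℏ², so κ = mg/ℏ² = 6.468.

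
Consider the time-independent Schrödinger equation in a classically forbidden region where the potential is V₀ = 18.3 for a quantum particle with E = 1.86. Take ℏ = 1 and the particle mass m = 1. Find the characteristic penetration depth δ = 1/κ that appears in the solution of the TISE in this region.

δ = 0.174

Since E < V₀ the TISE in this region is ψ'' = κ²ψ with κ = √(2m(V₀ − E))/ℏ.
κ = √(2 × 1 × 16.44) = 5.734. The penetration depth is δ = 1/κ = 0.174.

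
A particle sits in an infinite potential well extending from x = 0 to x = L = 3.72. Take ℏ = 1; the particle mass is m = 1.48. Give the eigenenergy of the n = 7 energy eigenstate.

The infinite-well eigenfunctions ψ_n = √(2/L) sin(nπx/L) vanish at both walls, giving E_n = n²π²ℏ²/(2mL²).
E_7 = 7² × π² / (2 × 1.48 × 3.72²) = 11.81.

E = 11.8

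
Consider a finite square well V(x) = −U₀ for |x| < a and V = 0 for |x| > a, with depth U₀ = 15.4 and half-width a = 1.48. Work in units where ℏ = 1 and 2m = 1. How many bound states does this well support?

Define the well-strength parameter z₀ = (a/ℏ)√(2mU₀) = 1.48 × √(2·0.5·15.4) = 5.808.
The even/odd transcendental equations gain one root per π/2 in z₀, giving N = 1 + ⌊2z₀/π⌋ = 1 + ⌊3.697⌋ = 4.

N = 4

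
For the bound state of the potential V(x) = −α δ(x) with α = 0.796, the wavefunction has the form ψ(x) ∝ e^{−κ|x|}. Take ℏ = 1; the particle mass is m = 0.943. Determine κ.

κ = 0.751

Integrating the TISE across x = 0 gives the cusp condition ψ'(0⁺) − ψ'(0⁻) = −(2mα/ℏ²)ψ(0).
With ψ ∝ e^{−κ|x|} this yields −2κ = −2mα/ℏ², so κ = mα/ℏ² = 0.7506.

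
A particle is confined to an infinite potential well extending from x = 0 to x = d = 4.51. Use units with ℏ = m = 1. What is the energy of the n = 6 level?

E = 8.73

Requiring ψ(0) = ψ(d) = 0 quantises k = nπ/d, hence E_n = ℏ²k²/2m = n²π²ℏ²/(2md²).
E_6 = 6² × π² / (2 × 1 × 4.51²) = 8.734.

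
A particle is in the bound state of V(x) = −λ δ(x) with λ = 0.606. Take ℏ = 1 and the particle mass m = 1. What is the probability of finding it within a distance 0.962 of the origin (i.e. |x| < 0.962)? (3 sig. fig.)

P = 0.688

The normalised bound state is ψ = √κ e^{−κ|x|} with κ = mλ/ℏ² = 0.6060.
P(|x| < d) = ∫_{−d}^{d} κ e^{−2κ|x|} dx = 1 − e^{−2κd} = 1 − e^{−1.166} = 0.6884.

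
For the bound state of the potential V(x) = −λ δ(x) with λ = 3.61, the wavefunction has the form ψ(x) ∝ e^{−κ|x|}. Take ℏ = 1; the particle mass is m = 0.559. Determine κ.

κ = 2.02

Integrate −(ℏ²/2m)ψ'' − λδ(x)ψ = Eψ from −ε to +ε: the ψ'' term gives ψ'(0⁺) − ψ'(0⁻) and the δ term gives −(2mλ/ℏ²)ψ(0).
With ψ ∝ e^{−κ|x|} this yields −2κ = −2mλ/ℏ², so κ = mλ/ℏ² = 2.018.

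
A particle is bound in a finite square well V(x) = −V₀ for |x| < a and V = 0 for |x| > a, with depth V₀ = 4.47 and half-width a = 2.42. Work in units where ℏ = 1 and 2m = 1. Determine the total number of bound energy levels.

The dimensionless depth is z₀ = a√(2mV₀)/ℏ = 2.42 × √(4.470) = 5.116.
The even/odd transcendental equations gain one root per π/2 in z₀, giving N = 1 + ⌊2z₀/π⌋ = 1 + ⌊3.257⌋ = 4.

N = 4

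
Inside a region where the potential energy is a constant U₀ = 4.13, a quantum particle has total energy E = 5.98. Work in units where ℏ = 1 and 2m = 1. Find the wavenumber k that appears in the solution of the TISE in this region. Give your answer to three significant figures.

k = 1.36

With E > U₀ the solution is oscillatory, ψ ∝ e^{±ikx} with k = √(2m(E − U₀))/ℏ.
k = √(2 × 0.5 × 1.85) = 1.360.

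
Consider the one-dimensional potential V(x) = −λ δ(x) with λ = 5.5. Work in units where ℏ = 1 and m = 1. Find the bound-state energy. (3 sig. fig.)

For x ≠ 0 the bound state is ψ ∝ e^{−κ|x|}; integrating the TISE across the delta gives the cusp condition 2κ = 2mλ/ℏ², so κ = 5.500.
Then E = −ℏ²κ²/(2m) = −mλ²/(2ℏ²) = -15.13.

E = -15.1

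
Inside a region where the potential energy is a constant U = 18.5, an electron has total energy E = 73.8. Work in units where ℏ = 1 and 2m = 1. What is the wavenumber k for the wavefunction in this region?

k = 7.44

With E > U the solution is oscillatory, ψ ∝ e^{±ikx} with k = √(2m(E − U))/ℏ.
k = √(2 × 0.5 × 55.3) = 7.436.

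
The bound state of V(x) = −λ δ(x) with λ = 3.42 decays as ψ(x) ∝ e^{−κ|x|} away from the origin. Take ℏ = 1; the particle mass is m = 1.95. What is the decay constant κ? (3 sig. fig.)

κ = 6.67

Integrate −(ℏ²/2m)ψ'' − λδ(x)ψ = Eψ from −ε to +ε: the ψ'' term gives ψ'(0⁺) − ψ'(0⁻) and the δ term gives −(2mλ/ℏ²)ψ(0).
With ψ ∝ e^{−κ|x|} this yields −2κ = −2mλ/ℏ², so κ = mλ/ℏ² = 6.669.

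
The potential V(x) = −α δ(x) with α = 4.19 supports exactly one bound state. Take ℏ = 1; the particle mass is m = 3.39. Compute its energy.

E = -29.8

The bound state is ψ(x) = √κ e^{−κ|x|}. The derivative jump ψ'(0⁺) − ψ'(0⁻) = −(2mα/ℏ²)ψ(0) fixes κ = mα/ℏ² = 14.20.
Then E = −ℏ²κ²/(2m) = −mα²/(2ℏ²) = -29.76.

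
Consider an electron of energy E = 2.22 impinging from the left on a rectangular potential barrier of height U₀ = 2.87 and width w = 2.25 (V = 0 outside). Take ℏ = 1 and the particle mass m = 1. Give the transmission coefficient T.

E < U₀: inside the barrier ψ ∝ e^{±κx} with κ = √(2m(U₀ − E))/ℏ = 1.140.
κw = 2.565, sinh(κw) = 6.464.
The exact tunnelling result is T⁻¹ = 1 + U₀² sinh²(κw) / [4E(U₀ − E)] = 60.63, so T = 0.0165.

T = 0.0165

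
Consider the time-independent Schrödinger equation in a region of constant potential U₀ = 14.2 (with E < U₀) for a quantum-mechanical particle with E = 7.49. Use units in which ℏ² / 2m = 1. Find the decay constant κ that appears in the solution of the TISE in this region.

Since E < U₀ the TISE in this region is ψ'' = κ²ψ with κ = √(2m(U₀ − E))/ℏ.
κ = √(2 × 0.5 × 6.71) = 2.590.

κ = 2.59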